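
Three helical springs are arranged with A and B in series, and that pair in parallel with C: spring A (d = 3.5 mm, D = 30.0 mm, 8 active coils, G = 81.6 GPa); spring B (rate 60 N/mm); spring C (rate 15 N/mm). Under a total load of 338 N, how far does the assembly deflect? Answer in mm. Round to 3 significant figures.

k_A = Gd⁴/(8D³N_a) = (81.6×10³)(3.5⁴)/(8·30.0³·8) = 7.0863 N/mm
Springs A,B series: k_AB = 1/(1/7.0863+1/60) = 6.3378 N/mm; parallel with C: k_eq = 6.3378+15 = 21.338 N/mm
δ = F/k_eq = 338/21.338 = 15.84 mm

15.8 mm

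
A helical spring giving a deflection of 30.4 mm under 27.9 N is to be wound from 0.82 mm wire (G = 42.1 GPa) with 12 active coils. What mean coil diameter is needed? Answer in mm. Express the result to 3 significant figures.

Required rate k = F/δ = 27.9/30.4 = 0.91776 N/mm
D = (Gd⁴/(8N_a·k))^(1/3) = (42.1×10³·0.82⁴/(8·12·0.91776))^(1/3)
  = (216.041)^(1/3) = 6.0004 mm

6.00 mm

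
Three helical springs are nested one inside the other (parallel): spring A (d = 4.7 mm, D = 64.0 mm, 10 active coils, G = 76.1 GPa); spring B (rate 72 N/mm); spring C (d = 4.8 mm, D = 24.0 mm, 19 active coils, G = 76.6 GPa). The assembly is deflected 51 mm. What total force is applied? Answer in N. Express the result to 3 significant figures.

4750 N

k_A = Gd⁴/(8D³N_a) = (76.1×10³)(4.7⁴)/(8·64.0³·10) = 1.7707 N/mm
k_C = Gd⁴/(8D³N_a) = (76.6×10³)(4.8⁴)/(8·24.0³·19) = 19.352 N/mm
Parallel: k_eq = 1.7707 + 72 + 19.352 = 93.122 N/mm
F = k_eq·δ = 93.122·51 = 4749.2 N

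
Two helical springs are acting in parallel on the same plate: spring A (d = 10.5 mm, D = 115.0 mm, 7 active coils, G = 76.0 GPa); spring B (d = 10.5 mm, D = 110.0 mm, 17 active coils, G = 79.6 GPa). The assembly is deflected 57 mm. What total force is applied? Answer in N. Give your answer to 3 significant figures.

k_A = Gd⁴/(8D³N_a) = (76.0×10³)(10.5⁴)/(8·115.0³·7) = 10.846 N/mm
k_B = Gd⁴/(8D³N_a) = (79.6×10³)(10.5⁴)/(8·110.0³·17) = 5.3451 N/mm
Parallel: k_eq = 10.846 + 5.3451 = 16.192 N/mm
F = k_eq·δ = 16.192·57 = 922.92 N

923 N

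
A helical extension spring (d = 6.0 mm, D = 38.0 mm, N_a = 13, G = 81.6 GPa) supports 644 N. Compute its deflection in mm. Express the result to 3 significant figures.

34.8 mm

k = Gd⁴/(8D³N_a) = (81.6×10³)(6.0⁴)/(8·38.0³·13) = 18.532 N/mm
δ = F/k = 644 / 18.532 = 34.752 mm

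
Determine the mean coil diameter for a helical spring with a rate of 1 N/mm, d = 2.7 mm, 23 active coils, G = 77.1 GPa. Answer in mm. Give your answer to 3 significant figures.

D = (Gd⁴/(8N_a·k))^(1/3) = (77.1×10³·2.7⁴/(8·23·1))^(1/3)
  = (22268.5)^(1/3) = 28.1339 mm

28.1 mm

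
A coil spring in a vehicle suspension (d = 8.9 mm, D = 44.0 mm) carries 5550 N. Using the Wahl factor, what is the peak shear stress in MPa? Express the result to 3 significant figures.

1160 MPa

Spring index C = D/d = 44.0/8.9 = 4.9438
K_W = (4C−1)/(4C−4) + 0.615/C = 18.775/15.775 + 0.1244 = 1.3146
τ₀ = 8FD/(πd³) = 8·5550·44.0/(π·8.9³) = 1.9536e+06/2214.7 = 882.1 MPa
τ_max = K·τ₀ = 1.3146 × 882.1 = 1159.6 MPa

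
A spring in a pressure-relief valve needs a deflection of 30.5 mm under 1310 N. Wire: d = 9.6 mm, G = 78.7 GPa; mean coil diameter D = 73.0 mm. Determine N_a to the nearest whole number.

5

Required rate k = F/δ = 1310/30.5 = 42.951 N/mm
N_a = Gd⁴/(8D³k) = (78.7×10³ × 9.6⁴)/(8 × 73.0³ × 42.951)
    = 6.68436e+08 / 1.33669e+08 = 5.001 → 5 coils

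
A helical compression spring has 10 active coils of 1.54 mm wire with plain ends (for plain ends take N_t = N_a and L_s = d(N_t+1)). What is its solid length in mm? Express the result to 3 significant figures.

plain ends: N_t = N_a = 10
L_s = d·(N_t+1) = 1.54 × 11 = 16.94 mm

16.9 mm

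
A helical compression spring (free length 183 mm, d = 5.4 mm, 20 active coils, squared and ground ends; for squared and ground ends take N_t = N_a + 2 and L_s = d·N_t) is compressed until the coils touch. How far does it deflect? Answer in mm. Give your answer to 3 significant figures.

N_t = 22; L_s = 5.4·22 = 118.8 mm
δ_solid = L₀ − L_s = 183 − 118.8 = 64.2 mm

64.2 mm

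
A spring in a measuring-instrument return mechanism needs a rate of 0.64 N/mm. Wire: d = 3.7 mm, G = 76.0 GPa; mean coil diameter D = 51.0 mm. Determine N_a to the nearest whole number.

21

N_a = Gd⁴/(8D³k) = (76.0×10³ × 3.7⁴)/(8 × 51.0³ × 0.64)
    = 1.42436e+07 / 679173 = 20.97 → 21 coils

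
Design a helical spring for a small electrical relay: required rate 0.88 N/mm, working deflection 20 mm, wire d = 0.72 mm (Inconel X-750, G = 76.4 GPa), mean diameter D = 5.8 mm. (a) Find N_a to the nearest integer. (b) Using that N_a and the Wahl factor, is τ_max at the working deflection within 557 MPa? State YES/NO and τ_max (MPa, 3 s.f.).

N_a = Gd⁴/(8D³k) = (76.4×10³)(0.72⁴)/(8·5.8³·0.88) = 14.95 → N_a = 15
Actual rate k = Gd⁴/(8D³·15) = 0.87692 N/mm
Working load F = kδ = 0.87692·20 = 17.538 N
C = 5.8/0.72 = 8.0556; K_W = (4C−1)/(4C−4)+0.615/C = 1.1826
τ_max = K_W·8FD/(πd³) = 1.1826·694 = 820.75 MPa
τ_max > 557 MPa → exceeds allowable

(a) 15 coils; (b) NO, τ_max = 821 MPa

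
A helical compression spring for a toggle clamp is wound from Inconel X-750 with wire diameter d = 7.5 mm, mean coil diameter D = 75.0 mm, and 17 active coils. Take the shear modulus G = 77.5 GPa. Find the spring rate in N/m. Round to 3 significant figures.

k = Gd⁴/(8D³N_a) = (77.5×10³ × 7.5⁴) / (8 × 75.0³ × 17)
  = 2.45215e+08 / 5.7375e+07 = 4.2739 N/mm = 4273.9 N/m

4270 N/m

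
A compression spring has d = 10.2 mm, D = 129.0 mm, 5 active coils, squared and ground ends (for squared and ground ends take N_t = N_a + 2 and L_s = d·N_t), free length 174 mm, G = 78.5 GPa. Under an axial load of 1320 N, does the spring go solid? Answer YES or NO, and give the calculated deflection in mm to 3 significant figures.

YES, δ = 133 mm

k = Gd⁴/(8D³N_a) = (78.5×10³)(10.2⁴)/(8·129.0³·5) = 9.8956 N/mm
N_t = 7; L_s = 10.2·7 = 71.4 mm; δ_solid = L₀ − L_s = 174 − 71.4 = 102.6 mm
δ = F/k = 1320/9.8956 = 133.39 mm
δ ≥ δ_solid → spring goes solid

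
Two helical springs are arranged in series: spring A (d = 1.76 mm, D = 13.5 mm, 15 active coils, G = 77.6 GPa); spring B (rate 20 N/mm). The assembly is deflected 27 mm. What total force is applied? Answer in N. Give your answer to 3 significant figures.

60.5 N

k_A = Gd⁴/(8D³N_a) = (77.6×10³)(1.76⁴)/(8·13.5³·15) = 2.5219 N/mm
Series: 1/k_eq = 1/2.5219 + 1/20 = 0.44652; k_eq = 2.2395 N/mm
F = k_eq·δ = 2.2395·27 = 60.467 N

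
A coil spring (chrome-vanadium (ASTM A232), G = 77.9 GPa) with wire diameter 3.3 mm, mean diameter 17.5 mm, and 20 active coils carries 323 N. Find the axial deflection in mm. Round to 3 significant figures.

k = Gd⁴/(8D³N_a) = (77.9×10³)(3.3⁴)/(8·17.5³·20) = 10.774 N/mm
δ = F/k = 323 / 10.774 = 29.981 mm

30.0 mm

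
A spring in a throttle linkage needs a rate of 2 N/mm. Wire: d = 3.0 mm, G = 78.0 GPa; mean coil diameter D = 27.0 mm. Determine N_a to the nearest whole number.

20

N_a = Gd⁴/(8D³k) = (78.0×10³ × 3.0⁴)/(8 × 27.0³ × 2)
    = 6.318e+06 / 314928 = 20.06 → 20 coils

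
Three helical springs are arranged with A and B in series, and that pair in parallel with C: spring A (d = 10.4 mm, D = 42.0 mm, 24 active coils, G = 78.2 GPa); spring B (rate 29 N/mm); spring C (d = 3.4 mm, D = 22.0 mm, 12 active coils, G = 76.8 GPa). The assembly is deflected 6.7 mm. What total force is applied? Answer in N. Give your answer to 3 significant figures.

k_A = Gd⁴/(8D³N_a) = (78.2×10³)(10.4⁴)/(8·42.0³·24) = 64.312 N/mm
k_C = Gd⁴/(8D³N_a) = (76.8×10³)(3.4⁴)/(8·22.0³·12) = 10.04 N/mm
Springs A,B series: k_AB = 1/(1/64.312+1/29) = 19.987 N/mm; parallel with C: k_eq = 19.987+10.04 = 30.027 N/mm
F = k_eq·δ = 30.027·6.7 = 201.18 N

201 N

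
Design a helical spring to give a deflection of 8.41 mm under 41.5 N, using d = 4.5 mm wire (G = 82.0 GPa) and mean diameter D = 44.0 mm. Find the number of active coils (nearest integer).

10

Required rate k = F/δ = 41.5/8.41 = 4.9346 N/mm
N_a = Gd⁴/(8D³k) = (82.0×10³ × 4.5⁴)/(8 × 44.0³ × 4.9346)
    = 3.36251e+07 / 3.36279e+06 = 9.999 → 10 coils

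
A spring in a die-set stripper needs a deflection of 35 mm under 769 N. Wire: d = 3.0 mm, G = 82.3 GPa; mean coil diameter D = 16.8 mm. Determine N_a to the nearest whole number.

8

Required rate k = F/δ = 769/35 = 21.971 N/mm
N_a = Gd⁴/(8D³k) = (82.3×10³ × 3.0⁴)/(8 × 16.8³ × 21.971)
    = 6.6663e+06 / 833443 = 7.999 → 8 coils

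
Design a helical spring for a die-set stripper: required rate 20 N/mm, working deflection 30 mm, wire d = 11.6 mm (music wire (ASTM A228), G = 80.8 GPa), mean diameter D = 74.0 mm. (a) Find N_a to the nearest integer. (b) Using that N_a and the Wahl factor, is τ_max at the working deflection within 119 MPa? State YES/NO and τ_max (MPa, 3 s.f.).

(a) 23 coils; (b) YES, τ_max = 87.8 MPa

N_a = Gd⁴/(8D³k) = (80.8×10³)(11.6⁴)/(8·74.0³·20) = 22.56 → N_a = 23
Actual rate k = Gd⁴/(8D³·23) = 19.621 N/mm
Working load F = kδ = 19.621·30 = 588.64 N
C = 74.0/11.6 = 6.3793; K_W = (4C−1)/(4C−4)+0.615/C = 1.2358
τ_max = K_W·8FD/(πd³) = 1.2358·71.064 = 87.823 MPa
τ_max ≤ 119 MPa → acceptable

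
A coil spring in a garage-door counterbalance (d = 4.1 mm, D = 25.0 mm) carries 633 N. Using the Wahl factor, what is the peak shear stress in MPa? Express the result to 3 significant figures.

Spring index C = D/d = 25.0/4.1 = 6.0976
K_W = (4C−1)/(4C−4) + 0.615/C = 23.390/20.390 + 0.1009 = 1.2480
τ₀ = 8FD/(πd³) = 8·633·25.0/(π·4.1³) = 126600/216.52 = 584.7 MPa
τ_max = K·τ₀ = 1.2480 × 584.7 = 729.7 MPa

730 MPa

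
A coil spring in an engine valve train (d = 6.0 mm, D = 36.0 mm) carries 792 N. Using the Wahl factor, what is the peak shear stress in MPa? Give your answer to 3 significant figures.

Spring index C = D/d = 36.0/6.0 = 6.0000
K_W = (4C−1)/(4C−4) + 0.615/C = 23.000/20.000 + 0.1025 = 1.2525
τ₀ = 8FD/(πd³) = 8·792·36.0/(π·6.0³) = 228096/678.58 = 336.14 MPa
τ_max = K·τ₀ = 1.2525 × 336.14 = 421.01 MPa

421 MPa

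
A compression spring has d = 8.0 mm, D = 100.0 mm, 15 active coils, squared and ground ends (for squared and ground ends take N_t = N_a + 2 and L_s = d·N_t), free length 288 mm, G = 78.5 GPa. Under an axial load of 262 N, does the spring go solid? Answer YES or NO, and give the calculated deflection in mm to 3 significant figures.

NO, δ = 97.8 mm

k = Gd⁴/(8D³N_a) = (78.5×10³)(8.0⁴)/(8·100.0³·15) = 2.6795 N/mm
N_t = 17; L_s = 8.0·17 = 136 mm; δ_solid = L₀ − L_s = 288 − 136 = 152 mm
δ = F/k = 262/2.6795 = 97.781 mm
δ < δ_solid → spring does not go solid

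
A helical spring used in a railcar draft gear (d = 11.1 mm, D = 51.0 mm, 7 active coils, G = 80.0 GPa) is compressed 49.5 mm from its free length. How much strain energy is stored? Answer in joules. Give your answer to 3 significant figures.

200 J

k = Gd⁴/(8D³N_a) = (80.0×10³)(11.1⁴)/(8·51.0³·7) = 163.49 N/mm
U = ½kδ² = 0.5 × 163.49 × 49.5² = 2.0029e+05 N·mm = 200.29 J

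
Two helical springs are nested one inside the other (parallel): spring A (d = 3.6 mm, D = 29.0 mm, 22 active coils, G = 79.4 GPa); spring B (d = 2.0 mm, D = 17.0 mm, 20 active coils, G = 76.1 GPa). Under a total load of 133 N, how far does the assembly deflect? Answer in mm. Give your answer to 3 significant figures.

k_A = Gd⁴/(8D³N_a) = (79.4×10³)(3.6⁴)/(8·29.0³·22) = 3.1069 N/mm
k_B = Gd⁴/(8D³N_a) = (76.1×10³)(2.0⁴)/(8·17.0³·20) = 1.549 N/mm
Parallel: k_eq = 3.1069 + 1.549 = 4.6558 N/mm
δ = F/k_eq = 133/4.6558 = 28.566 mm

28.6 mm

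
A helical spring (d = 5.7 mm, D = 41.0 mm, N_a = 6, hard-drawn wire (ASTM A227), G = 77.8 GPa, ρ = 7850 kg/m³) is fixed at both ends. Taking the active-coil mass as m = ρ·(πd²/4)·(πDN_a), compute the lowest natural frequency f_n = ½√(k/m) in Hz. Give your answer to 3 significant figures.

200 Hz

k = Gd⁴/(8D³N_a) = (77.8×10³)(5.7⁴)/(8·41.0³·6) = 24.825 N/mm = 24825 N/m
Wire length L = πDN_a = π·41.0·6 = 772.83 mm
m = ρ·(πd²/4)·L = 7850 × 25.518×10⁻⁶ m² × 0.77283 m = 0.15481 kg
f_n = ½√(k/m) = 0.5·√(24825/0.15481) = 0.5·√(1.6036e+05) = 200.22 Hz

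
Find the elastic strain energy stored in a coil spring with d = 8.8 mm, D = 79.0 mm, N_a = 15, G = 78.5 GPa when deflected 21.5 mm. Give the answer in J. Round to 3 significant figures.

k = Gd⁴/(8D³N_a) = (78.5×10³)(8.8⁴)/(8·79.0³·15) = 7.9568 N/mm
U = ½kδ² = 0.5 × 7.9568 × 21.5² = 1839 N·mm = 1.839 J

1.84 J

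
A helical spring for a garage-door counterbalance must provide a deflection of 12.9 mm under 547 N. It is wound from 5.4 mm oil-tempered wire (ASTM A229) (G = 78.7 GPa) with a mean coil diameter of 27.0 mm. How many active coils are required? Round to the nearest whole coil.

Required rate k = F/δ = 547/12.9 = 42.403 N/mm
N_a = Gd⁴/(8D³k) = (78.7×10³ × 5.4⁴)/(8 × 27.0³ × 42.403)
    = 6.69191e+07 / 6.67696e+06 = 10.02 → 10 coils

10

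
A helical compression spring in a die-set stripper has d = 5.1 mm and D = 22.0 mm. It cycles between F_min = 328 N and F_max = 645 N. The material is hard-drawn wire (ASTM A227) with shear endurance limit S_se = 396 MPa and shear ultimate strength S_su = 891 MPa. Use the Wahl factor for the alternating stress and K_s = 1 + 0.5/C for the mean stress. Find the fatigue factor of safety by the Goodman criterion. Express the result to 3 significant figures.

2.05

C = D/d = 22.0/5.1 = 4.3137; K_W = (4C−1)/(4C−4)+0.615/C = 1.3689; K_s = 1+0.5/C = 1.1159
F_a = (F_max−F_min)/2 = 158.5 N; F_m = (F_max+F_min)/2 = 486.5 N
τ_a = K_W·8F_aD/(πd³) = 1.3689 × 66.939 = 91.633 MPa
τ_m = K_s·8F_mD/(πd³) = 1.1159 × 205.46 = 229.28 MPa
Goodman: 1/n_f = τ_a/S_se + τ_m/S_su = 91.633/396 + 229.28/891 = 0.23140 + 0.25733 = 0.48872
n_f = 1/0.48872 = 2.046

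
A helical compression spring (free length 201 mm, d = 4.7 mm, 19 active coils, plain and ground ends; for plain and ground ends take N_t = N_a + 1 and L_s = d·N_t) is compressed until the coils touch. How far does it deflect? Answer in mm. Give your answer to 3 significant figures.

N_t = 20; L_s = 4.7·20 = 94 mm
δ_solid = L₀ − L_s = 201 − 94 = 107 mm

107 mm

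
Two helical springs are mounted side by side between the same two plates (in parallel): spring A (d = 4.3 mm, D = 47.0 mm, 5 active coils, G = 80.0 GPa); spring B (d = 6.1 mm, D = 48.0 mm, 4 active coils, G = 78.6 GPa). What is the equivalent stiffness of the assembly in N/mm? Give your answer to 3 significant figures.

37.3 N/mm

k_A = Gd⁴/(8D³N_a) = (80.0×10³)(4.3⁴)/(8·47.0³·5) = 6.5858 N/mm
k_B = Gd⁴/(8D³N_a) = (78.6×10³)(6.1⁴)/(8·48.0³·4) = 30.752 N/mm
Parallel: k_eq = 6.5858 + 30.752 = 37.337 N/mm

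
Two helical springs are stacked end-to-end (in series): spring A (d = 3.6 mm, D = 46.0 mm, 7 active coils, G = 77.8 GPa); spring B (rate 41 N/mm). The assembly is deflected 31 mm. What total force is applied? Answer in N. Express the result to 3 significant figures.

70.2 N

k_A = Gd⁴/(8D³N_a) = (77.8×10³)(3.6⁴)/(8·46.0³·7) = 2.3973 N/mm
Series: 1/k_eq = 1/2.3973 + 1/41 = 0.44152; k_eq = 2.2649 N/mm
F = k_eq·δ = 2.2649·31 = 70.212 N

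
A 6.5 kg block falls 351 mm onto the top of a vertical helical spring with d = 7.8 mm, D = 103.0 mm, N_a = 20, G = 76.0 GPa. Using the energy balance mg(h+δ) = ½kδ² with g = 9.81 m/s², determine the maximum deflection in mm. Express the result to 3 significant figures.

211 mm

k = Gd⁴/(8D³N_a) = (76.0×10³)(7.8⁴)/(8·103.0³·20) = 1.609 N/mm
W = mg = 6.5 × 9.81 = 63.765 N
½kδ² − Wδ − Wh = 0 → δ = (W + √(W² + 2kWh))/k
δ = (63.765 + √(4066 + 72024.4))/1.609 = (63.765 + 275.84)/1.609 = 211.07 mm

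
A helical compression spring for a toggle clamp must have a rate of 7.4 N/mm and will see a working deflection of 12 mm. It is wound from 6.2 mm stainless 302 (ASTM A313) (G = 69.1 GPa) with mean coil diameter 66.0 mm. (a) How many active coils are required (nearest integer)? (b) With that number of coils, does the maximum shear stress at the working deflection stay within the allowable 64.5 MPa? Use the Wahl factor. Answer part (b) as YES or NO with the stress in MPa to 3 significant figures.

N_a = Gd⁴/(8D³k) = (69.1×10³)(6.2⁴)/(8·66.0³·7.4) = 5.999 → N_a = 6
Actual rate k = Gd⁴/(8D³·6) = 7.399 N/mm
Working load F = kδ = 7.399·12 = 88.788 N
C = 66.0/6.2 = 10.6452; K_W = (4C−1)/(4C−4)+0.615/C = 1.1355
τ_max = K_W·8FD/(πd³) = 1.1355·62.613 = 71.099 MPa
τ_max > 64.5 MPa → exceeds allowable

(a) 6 coils; (b) NO, τ_max = 71.1 MPa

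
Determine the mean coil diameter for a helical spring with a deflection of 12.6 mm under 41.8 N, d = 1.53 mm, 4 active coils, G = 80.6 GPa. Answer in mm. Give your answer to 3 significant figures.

16.1 mm

Required rate k = F/δ = 41.8/12.6 = 3.3175 N/mm
D = (Gd⁴/(8N_a·k))^(1/3) = (80.6×10³·1.53⁴/(8·4·3.3175))^(1/3)
  = (4160.5)^(1/3) = 16.0835 mm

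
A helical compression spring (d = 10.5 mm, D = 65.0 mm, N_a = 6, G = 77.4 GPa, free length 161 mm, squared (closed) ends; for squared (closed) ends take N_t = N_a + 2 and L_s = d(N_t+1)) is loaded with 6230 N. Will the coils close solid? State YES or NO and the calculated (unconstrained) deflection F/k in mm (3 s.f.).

YES, δ = 87.3 mm

k = Gd⁴/(8D³N_a) = (77.4×10³)(10.5⁴)/(8·65.0³·6) = 71.37 N/mm
N_t = 8; L_s = 10.5·9 = 94.5 mm; δ_solid = L₀ − L_s = 161 − 94.5 = 66.5 mm
δ = F/k = 6230/71.37 = 87.291 mm
δ ≥ δ_solid → spring goes solid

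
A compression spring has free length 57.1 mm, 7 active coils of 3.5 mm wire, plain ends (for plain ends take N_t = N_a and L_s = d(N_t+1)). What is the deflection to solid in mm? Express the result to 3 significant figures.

29.1 mm

N_t = 7; L_s = 3.5·8 = 28 mm
δ_solid = L₀ − L_s = 57.1 − 28 = 29.1 mm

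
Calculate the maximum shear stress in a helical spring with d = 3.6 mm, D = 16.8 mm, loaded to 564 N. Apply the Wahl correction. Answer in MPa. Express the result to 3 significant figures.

691 MPa

Spring index C = D/d = 16.8/3.6 = 4.6667
K_W = (4C−1)/(4C−4) + 0.615/C = 17.667/14.667 + 0.1318 = 1.3363
τ₀ = 8FD/(πd³) = 8·564·16.8/(π·3.6³) = 75801.6/146.57 = 517.16 MPa
τ_max = K·τ₀ = 1.3363 × 517.16 = 691.09 MPa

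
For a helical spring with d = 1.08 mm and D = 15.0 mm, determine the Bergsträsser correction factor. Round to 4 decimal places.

1.0951

C = D/d = 15.0/1.08 = 13.8889
K_B = (4C+2)/(4C−3) = 57.556/52.556 = 1.0951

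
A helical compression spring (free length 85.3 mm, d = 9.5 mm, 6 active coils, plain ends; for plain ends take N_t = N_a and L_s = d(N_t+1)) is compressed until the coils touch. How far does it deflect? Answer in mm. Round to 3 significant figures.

N_t = 6; L_s = 9.5·7 = 66.5 mm
δ_solid = L₀ − L_s = 85.3 − 66.5 = 18.8 mm

18.8 mm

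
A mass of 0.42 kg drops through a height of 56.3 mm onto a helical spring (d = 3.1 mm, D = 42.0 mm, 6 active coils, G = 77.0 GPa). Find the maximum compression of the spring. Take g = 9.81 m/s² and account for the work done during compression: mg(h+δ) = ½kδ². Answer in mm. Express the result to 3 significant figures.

17.4 mm

k = Gd⁴/(8D³N_a) = (77.0×10³)(3.1⁴)/(8·42.0³·6) = 1.9996 N/mm
W = mg = 0.42 × 9.81 = 4.1202 N
½kδ² − Wδ − Wh = 0 → δ = (W + √(W² + 2kWh))/k
δ = (4.1202 + √(16.976 + 927.695))/1.9996 = (4.1202 + 30.735)/1.9996 = 17.431 mm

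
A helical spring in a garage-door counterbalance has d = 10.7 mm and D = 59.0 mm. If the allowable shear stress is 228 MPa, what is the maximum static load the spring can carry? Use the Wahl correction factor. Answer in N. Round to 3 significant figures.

1460 N

C = D/d = 59.0/10.7 = 5.5140
K_W = (4C−1)/(4C−4) + 0.615/C = 21.056/18.056 + 0.1115 = 1.2777
τ_max = K·8FD/(πd³) → F_max = τ_allow·πd³/(8DK)
F_max = 228·π·10.7³/(8·59.0·1.2777) = 8.7748e+05/603.07 = 1455 N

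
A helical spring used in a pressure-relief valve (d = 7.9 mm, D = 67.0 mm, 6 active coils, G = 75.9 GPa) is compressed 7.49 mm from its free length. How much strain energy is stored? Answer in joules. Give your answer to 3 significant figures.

k = Gd⁴/(8D³N_a) = (75.9×10³)(7.9⁴)/(8·67.0³·6) = 20.478 N/mm
U = ½kδ² = 0.5 × 20.478 × 7.49² = 574.4 N·mm = 0.5744 J

0.574 J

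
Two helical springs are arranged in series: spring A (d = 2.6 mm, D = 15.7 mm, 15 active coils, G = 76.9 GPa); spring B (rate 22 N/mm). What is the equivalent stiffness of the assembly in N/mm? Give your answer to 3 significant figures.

k_A = Gd⁴/(8D³N_a) = (76.9×10³)(2.6⁴)/(8·15.7³·15) = 7.5673 N/mm
Series: 1/k_eq = 1/7.5673 + 1/22 = 0.1776; k_eq = 5.6306 N/mm

5.63 N/mm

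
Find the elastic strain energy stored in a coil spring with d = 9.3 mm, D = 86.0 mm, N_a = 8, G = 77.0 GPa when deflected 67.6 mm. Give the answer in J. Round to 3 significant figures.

k = Gd⁴/(8D³N_a) = (77.0×10³)(9.3⁴)/(8·86.0³·8) = 14.15 N/mm
U = ½kδ² = 0.5 × 14.15 × 67.6² = 32330 N·mm = 32.33 J

32.3 J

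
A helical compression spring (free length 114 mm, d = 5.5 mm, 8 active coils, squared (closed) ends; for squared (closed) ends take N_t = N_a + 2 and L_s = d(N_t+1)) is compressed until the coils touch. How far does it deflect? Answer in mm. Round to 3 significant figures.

53.5 mm

N_t = 10; L_s = 5.5·11 = 60.5 mm
δ_solid = L₀ − L_s = 114 − 60.5 = 53.5 mm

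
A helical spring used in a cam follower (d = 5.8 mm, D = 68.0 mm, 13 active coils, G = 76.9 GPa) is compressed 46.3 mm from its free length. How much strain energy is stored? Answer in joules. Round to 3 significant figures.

2.85 J

k = Gd⁴/(8D³N_a) = (76.9×10³)(5.8⁴)/(8·68.0³·13) = 2.6612 N/mm
U = ½kδ² = 0.5 × 2.6612 × 46.3² = 2852.4 N·mm = 2.8524 J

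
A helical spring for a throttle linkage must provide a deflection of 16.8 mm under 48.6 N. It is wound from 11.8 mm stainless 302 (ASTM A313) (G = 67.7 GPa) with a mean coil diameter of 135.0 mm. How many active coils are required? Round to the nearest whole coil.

Required rate k = F/δ = 48.6/16.8 = 2.8929 N/mm
N_a = Gd⁴/(8D³k) = (67.7×10³ × 11.8⁴)/(8 × 135.0³ × 2.8929)
    = 1.31255e+09 / 5.69401e+07 = 23.05 → 23 coils

23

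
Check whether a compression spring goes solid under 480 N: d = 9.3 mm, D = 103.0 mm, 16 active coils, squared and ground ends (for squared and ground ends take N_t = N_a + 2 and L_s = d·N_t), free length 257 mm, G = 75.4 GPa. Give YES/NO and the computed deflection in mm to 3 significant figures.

YES, δ = 119 mm

k = Gd⁴/(8D³N_a) = (75.4×10³)(9.3⁴)/(8·103.0³·16) = 4.0326 N/mm
N_t = 18; L_s = 9.3·18 = 167.4 mm; δ_solid = L₀ − L_s = 257 − 167.4 = 89.6 mm
δ = F/k = 480/4.0326 = 119.03 mm
δ ≥ δ_solid → spring goes solid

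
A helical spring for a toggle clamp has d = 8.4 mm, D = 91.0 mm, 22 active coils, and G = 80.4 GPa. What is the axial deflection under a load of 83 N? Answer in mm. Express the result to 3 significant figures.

27.5 mm

k = Gd⁴/(8D³N_a) = (80.4×10³)(8.4⁴)/(8·91.0³·22) = 3.0181 N/mm
δ = F/k = 83 / 3.0181 = 27.501 mm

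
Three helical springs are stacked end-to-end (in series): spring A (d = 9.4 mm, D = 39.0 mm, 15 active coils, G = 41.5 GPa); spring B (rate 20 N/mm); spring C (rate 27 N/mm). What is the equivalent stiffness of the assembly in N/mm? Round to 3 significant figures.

9.17 N/mm

k_A = Gd⁴/(8D³N_a) = (41.5×10³)(9.4⁴)/(8·39.0³·15) = 45.518 N/mm
Series: 1/k_eq = 1/45.518 + 1/20 + 1/27 = 0.10901; k_eq = 9.1738 N/mm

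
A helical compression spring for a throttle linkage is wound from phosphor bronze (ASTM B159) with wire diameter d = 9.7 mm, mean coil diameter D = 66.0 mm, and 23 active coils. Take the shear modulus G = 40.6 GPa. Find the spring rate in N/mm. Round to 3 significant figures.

6.79 N/mm

k = Gd⁴/(8D³N_a) = (40.6×10³ × 9.7⁴) / (8 × 66.0³ × 23)
  = 3.59429e+08 / 5.28993e+07 = 6.7946 N/mm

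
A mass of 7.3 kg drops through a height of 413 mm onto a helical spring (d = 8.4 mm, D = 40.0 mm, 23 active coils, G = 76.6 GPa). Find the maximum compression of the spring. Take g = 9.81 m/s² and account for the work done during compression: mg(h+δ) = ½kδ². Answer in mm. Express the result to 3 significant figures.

45.0 mm

k = Gd⁴/(8D³N_a) = (76.6×10³)(8.4⁴)/(8·40.0³·23) = 32.385 N/mm
W = mg = 7.3 × 9.81 = 71.613 N
½kδ² − Wδ − Wh = 0 → δ = (W + √(W² + 2kWh))/k
δ = (71.613 + √(5128.4 + 1.91567e+06))/32.385 = (71.613 + 1385.9)/32.385 = 45.006 mm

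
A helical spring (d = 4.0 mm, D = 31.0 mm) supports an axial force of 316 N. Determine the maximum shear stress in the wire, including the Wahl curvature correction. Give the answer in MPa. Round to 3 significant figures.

Spring index C = D/d = 31.0/4.0 = 7.7500
K_W = (4C−1)/(4C−4) + 0.615/C = 30.000/27.000 + 0.0794 = 1.1905
τ₀ = 8FD/(πd³) = 8·316·31.0/(π·4.0³) = 78368/201.06 = 389.77 MPa
τ_max = K·τ₀ = 1.1905 × 389.77 = 464.01 MPa

464 MPa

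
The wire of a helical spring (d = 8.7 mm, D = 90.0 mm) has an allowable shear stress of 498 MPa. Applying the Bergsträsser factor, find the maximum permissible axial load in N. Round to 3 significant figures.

C = D/d = 90.0/8.7 = 10.3448
K_B = (4C+2)/(4C−3) = 43.379/38.379 = 1.1303
τ_max = K·8FD/(πd³) → F_max = τ_allow·πd³/(8DK)
F_max = 498·π·8.7³/(8·90.0·1.1303) = 1.0302e+06/813.8 = 1266 N

1270 N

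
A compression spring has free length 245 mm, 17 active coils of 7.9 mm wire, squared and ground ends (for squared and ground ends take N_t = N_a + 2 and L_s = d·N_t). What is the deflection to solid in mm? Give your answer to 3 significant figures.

N_t = 19; L_s = 7.9·19 = 150.1 mm
δ_solid = L₀ − L_s = 245 − 150.1 = 94.9 mm

94.9 mm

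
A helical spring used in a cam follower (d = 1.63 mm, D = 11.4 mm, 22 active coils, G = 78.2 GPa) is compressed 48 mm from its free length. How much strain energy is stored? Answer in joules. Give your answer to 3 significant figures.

2.44 J

k = Gd⁴/(8D³N_a) = (78.2×10³)(1.63⁴)/(8·11.4³·22) = 2.117 N/mm
U = ½kδ² = 0.5 × 2.117 × 48² = 2438.8 N·mm = 2.4388 J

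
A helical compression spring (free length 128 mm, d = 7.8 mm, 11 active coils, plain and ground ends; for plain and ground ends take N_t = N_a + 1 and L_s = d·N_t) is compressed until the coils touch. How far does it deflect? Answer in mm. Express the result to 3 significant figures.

34.4 mm

N_t = 12; L_s = 7.8·12 = 93.6 mm
δ_solid = L₀ − L_s = 128 − 93.6 = 34.4 mm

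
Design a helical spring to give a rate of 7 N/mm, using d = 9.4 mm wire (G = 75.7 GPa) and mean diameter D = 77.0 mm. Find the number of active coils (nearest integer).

23

N_a = Gd⁴/(8D³k) = (75.7×10³ × 9.4⁴)/(8 × 77.0³ × 7)
    = 5.91027e+08 / 2.55658e+07 = 23.12 → 23 coils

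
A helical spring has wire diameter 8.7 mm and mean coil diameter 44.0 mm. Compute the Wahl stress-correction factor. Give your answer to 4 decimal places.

1.3064

C = D/d = 44.0/8.7 = 5.0575
K_W = (4C−1)/(4C−4) + 0.615/C = 19.230/16.230 + 0.1216 = 1.3064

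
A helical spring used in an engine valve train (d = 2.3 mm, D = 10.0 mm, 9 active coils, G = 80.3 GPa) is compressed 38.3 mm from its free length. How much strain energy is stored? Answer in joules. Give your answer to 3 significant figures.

k = Gd⁴/(8D³N_a) = (80.3×10³)(2.3⁴)/(8·10.0³·9) = 31.21 N/mm
U = ½kδ² = 0.5 × 31.21 × 38.3² = 22891 N·mm = 22.891 J

22.9 J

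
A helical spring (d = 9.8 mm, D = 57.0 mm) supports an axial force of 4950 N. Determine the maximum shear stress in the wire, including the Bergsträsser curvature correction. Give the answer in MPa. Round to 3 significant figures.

Spring index C = D/d = 57.0/9.8 = 5.8163
K_B = (4C+2)/(4C−3) = 25.265/20.265 = 1.2467
τ₀ = 8FD/(πd³) = 8·4950·57.0/(π·9.8³) = 2.2572e+06/2956.8 = 763.38 MPa
τ_max = K·τ₀ = 1.2467 × 763.38 = 951.73 MPa

952 MPa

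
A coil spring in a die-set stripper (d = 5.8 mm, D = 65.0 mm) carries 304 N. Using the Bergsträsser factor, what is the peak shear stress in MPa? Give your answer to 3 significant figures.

289 MPa

Spring index C = D/d = 65.0/5.8 = 11.2069
K_B = (4C+2)/(4C−3) = 46.828/41.828 = 1.1195
τ₀ = 8FD/(πd³) = 8·304·65.0/(π·5.8³) = 158080/612.96 = 257.9 MPa
τ_max = K·τ₀ = 1.1195 × 257.9 = 288.72 MPa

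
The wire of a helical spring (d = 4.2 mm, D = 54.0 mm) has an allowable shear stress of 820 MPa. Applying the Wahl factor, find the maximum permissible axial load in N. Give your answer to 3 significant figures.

C = D/d = 54.0/4.2 = 12.8571
K_W = (4C−1)/(4C−4) + 0.615/C = 50.429/47.429 + 0.0478 = 1.1111
τ_max = K·8FD/(πd³) → F_max = τ_allow·πd³/(8DK)
F_max = 820·π·4.2³/(8·54.0·1.1111) = 1.9086e+05/479.99 = 397.63 N

398 N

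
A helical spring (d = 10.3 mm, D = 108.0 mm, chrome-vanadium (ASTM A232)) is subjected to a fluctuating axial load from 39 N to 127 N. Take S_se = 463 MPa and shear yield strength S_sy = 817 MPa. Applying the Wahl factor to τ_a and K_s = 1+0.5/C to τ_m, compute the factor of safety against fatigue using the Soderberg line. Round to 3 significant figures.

C = D/d = 108.0/10.3 = 10.4854; K_W = (4C−1)/(4C−4)+0.615/C = 1.1377; K_s = 1+0.5/C = 1.0477
F_a = (F_max−F_min)/2 = 44 N; F_m = (F_max+F_min)/2 = 83 N
τ_a = K_W·8F_aD/(πd³) = 1.1377 × 11.074 = 12.599 MPa
τ_m = K_s·8F_mD/(πd³) = 1.0477 × 20.89 = 21.886 MPa
Soderberg: 1/n_f = τ_a/S_se + τ_m/S_sy = 12.599/463 + 21.886/817 = 0.02721 + 0.02679 = 0.054
n_f = 1/0.054 = 18.52

18.5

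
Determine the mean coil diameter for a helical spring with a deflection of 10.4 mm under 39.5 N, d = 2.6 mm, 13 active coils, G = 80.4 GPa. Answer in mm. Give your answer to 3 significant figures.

Required rate k = F/δ = 39.5/10.4 = 3.7981 N/mm
D = (Gd⁴/(8N_a·k))^(1/3) = (80.4×10³·2.6⁴/(8·13·3.7981))^(1/3)
  = (9301.49)^(1/3) = 21.0306 mm

21.0 mm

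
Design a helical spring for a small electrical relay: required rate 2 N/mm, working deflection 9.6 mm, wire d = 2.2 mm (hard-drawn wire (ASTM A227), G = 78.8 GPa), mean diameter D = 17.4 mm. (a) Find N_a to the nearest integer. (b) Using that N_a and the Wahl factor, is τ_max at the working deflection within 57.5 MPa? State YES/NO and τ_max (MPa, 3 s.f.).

N_a = Gd⁴/(8D³k) = (78.8×10³)(2.2⁴)/(8·17.4³·2) = 21.9 → N_a = 22
Actual rate k = Gd⁴/(8D³·22) = 1.9909 N/mm
Working load F = kδ = 1.9909·9.6 = 19.113 N
C = 17.4/2.2 = 7.9091; K_W = (4C−1)/(4C−4)+0.615/C = 1.1863
τ_max = K_W·8FD/(πd³) = 1.1863·79.533 = 94.351 MPa
τ_max > 57.5 MPa → exceeds allowable

(a) 22 coils; (b) NO, τ_max = 94.4 MPa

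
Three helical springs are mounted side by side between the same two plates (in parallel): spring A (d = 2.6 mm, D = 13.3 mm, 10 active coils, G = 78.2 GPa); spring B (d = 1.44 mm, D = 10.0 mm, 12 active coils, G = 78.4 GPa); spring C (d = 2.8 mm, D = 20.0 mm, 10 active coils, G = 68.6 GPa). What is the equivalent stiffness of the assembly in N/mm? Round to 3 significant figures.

29.1 N/mm

k_A = Gd⁴/(8D³N_a) = (78.2×10³)(2.6⁴)/(8·13.3³·10) = 18.987 N/mm
k_B = Gd⁴/(8D³N_a) = (78.4×10³)(1.44⁴)/(8·10.0³·12) = 3.5115 N/mm
k_C = Gd⁴/(8D³N_a) = (68.6×10³)(2.8⁴)/(8·20.0³·10) = 6.5883 N/mm
Parallel: k_eq = 18.987 + 3.5115 + 6.5883 = 29.087 N/mm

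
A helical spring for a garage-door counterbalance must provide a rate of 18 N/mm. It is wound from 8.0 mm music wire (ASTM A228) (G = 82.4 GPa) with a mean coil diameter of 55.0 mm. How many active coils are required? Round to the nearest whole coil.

14

N_a = Gd⁴/(8D³k) = (82.4×10³ × 8.0⁴)/(8 × 55.0³ × 18)
    = 3.3751e+08 / 2.3958e+07 = 14.09 → 14 coils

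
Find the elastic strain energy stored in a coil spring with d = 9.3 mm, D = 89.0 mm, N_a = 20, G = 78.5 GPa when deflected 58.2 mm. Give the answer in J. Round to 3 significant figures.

8.82 J

k = Gd⁴/(8D³N_a) = (78.5×10³)(9.3⁴)/(8·89.0³·20) = 5.2061 N/mm
U = ½kδ² = 0.5 × 5.2061 × 58.2² = 8817.1 N·mm = 8.8171 J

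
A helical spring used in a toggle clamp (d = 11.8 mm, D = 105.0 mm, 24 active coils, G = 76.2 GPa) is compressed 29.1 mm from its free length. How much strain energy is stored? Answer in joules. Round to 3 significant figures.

k = Gd⁴/(8D³N_a) = (76.2×10³)(11.8⁴)/(8·105.0³·24) = 6.6468 N/mm
U = ½kδ² = 0.5 × 6.6468 × 29.1² = 2814.3 N·mm = 2.8143 J

2.81 J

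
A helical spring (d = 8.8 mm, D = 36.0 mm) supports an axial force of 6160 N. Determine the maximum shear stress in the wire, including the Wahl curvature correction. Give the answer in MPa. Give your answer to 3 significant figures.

1150 MPa

Spring index C = D/d = 36.0/8.8 = 4.0909
K_W = (4C−1)/(4C−4) + 0.615/C = 15.364/12.364 + 0.1503 = 1.3930
τ₀ = 8FD/(πd³) = 8·6160·36.0/(π·8.8³) = 1.77408e+06/2140.9 = 828.66 MPa
τ_max = K·τ₀ = 1.3930 × 828.66 = 1154.3 MPa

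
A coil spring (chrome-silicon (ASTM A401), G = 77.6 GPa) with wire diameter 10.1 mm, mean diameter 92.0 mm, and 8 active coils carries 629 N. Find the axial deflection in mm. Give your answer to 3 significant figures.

38.8 mm

k = Gd⁴/(8D³N_a) = (77.6×10³)(10.1⁴)/(8·92.0³·8) = 16.203 N/mm
δ = F/k = 629 / 16.203 = 38.819 mm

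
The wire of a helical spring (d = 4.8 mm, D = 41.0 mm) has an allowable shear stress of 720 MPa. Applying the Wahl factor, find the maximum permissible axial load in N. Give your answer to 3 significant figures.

651 N

C = D/d = 41.0/4.8 = 8.5417
K_W = (4C−1)/(4C−4) + 0.615/C = 33.167/30.167 + 0.0720 = 1.1714
τ_max = K·8FD/(πd³) → F_max = τ_allow·πd³/(8DK)
F_max = 720·π·4.8³/(8·41.0·1.1714) = 2.5015e+05/384.23 = 651.04 N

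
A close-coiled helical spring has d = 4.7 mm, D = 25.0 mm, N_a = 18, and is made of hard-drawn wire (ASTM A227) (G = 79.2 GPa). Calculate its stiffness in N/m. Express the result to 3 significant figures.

k = Gd⁴/(8D³N_a) = (79.2×10³ × 4.7⁴) / (8 × 25.0³ × 18)
  = 3.86471e+07 / 2.25e+06 = 17.176 N/mm = 17176 N/m

17200 N/m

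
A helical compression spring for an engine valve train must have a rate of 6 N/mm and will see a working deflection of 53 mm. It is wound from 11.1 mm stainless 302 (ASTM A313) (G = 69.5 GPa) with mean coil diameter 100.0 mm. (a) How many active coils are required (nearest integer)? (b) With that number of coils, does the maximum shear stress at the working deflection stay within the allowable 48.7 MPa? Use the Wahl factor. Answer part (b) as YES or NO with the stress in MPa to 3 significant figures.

(a) 22 coils; (b) NO, τ_max = 68.7 MPa

N_a = Gd⁴/(8D³k) = (69.5×10³)(11.1⁴)/(8·100.0³·6) = 21.98 → N_a = 22
Actual rate k = Gd⁴/(8D³·22) = 5.9947 N/mm
Working load F = kδ = 5.9947·53 = 317.72 N
C = 100.0/11.1 = 9.0090; K_W = (4C−1)/(4C−4)+0.615/C = 1.1619
τ_max = K_W·8FD/(πd³) = 1.1619·59.158 = 68.736 MPa
τ_max > 48.7 MPa → exceeds allowable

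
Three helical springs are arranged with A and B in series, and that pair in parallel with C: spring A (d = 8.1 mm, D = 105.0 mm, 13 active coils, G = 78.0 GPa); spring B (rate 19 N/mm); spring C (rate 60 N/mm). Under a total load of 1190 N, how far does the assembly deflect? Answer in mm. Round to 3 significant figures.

19.1 mm

k_A = Gd⁴/(8D³N_a) = (78.0×10³)(8.1⁴)/(8·105.0³·13) = 2.7889 N/mm
Springs A,B series: k_AB = 1/(1/2.7889+1/19) = 2.4319 N/mm; parallel with C: k_eq = 2.4319+60 = 62.432 N/mm
δ = F/k_eq = 1190/62.432 = 19.061 mm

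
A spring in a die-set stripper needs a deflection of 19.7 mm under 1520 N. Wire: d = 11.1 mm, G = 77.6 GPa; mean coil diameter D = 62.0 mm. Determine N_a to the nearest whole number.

Required rate k = F/δ = 1520/19.7 = 77.157 N/mm
N_a = Gd⁴/(8D³k) = (77.6×10³ × 11.1⁴)/(8 × 62.0³ × 77.157)
    = 1.17802e+09 / 1.4711e+08 = 8.008 → 8 coils

8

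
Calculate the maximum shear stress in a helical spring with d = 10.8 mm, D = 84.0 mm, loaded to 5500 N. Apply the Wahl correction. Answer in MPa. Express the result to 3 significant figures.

1110 MPa

Spring index C = D/d = 84.0/10.8 = 7.7778
K_W = (4C−1)/(4C−4) + 0.615/C = 30.111/27.111 + 0.0791 = 1.1897
τ₀ = 8FD/(πd³) = 8·5500·84.0/(π·10.8³) = 3.696e+06/3957.5 = 933.92 MPa
τ_max = K·τ₀ = 1.1897 × 933.92 = 1111.1 MPa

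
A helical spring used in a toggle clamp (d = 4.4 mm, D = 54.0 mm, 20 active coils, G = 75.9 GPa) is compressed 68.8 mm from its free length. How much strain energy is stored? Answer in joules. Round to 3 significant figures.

k = Gd⁴/(8D³N_a) = (75.9×10³)(4.4⁴)/(8·54.0³·20) = 1.1291 N/mm
U = ½kδ² = 0.5 × 1.1291 × 68.8² = 2672.4 N·mm = 2.6724 J

2.67 J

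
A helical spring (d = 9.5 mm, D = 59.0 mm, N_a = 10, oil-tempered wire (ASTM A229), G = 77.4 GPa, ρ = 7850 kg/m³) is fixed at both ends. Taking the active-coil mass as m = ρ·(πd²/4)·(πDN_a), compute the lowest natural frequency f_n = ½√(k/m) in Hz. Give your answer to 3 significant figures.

k = Gd⁴/(8D³N_a) = (77.4×10³)(9.5⁴)/(8·59.0³·10) = 38.37 N/mm = 38370 N/m
Wire length L = πDN_a = π·59.0·10 = 1853.5 mm
m = ρ·(πd²/4)·L = 7850 × 70.882×10⁻⁶ m² × 1.8535 m = 1.0314 kg
f_n = ½√(k/m) = 0.5·√(38370/1.0314) = 0.5·√(37203) = 96.441 Hz

96.4 Hz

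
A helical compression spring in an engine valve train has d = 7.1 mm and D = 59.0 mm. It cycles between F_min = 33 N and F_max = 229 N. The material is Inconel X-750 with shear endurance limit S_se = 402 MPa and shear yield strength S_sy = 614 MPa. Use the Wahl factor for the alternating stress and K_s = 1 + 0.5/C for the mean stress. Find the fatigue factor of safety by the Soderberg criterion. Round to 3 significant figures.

C = D/d = 59.0/7.1 = 8.3099; K_W = (4C−1)/(4C−4)+0.615/C = 1.1766; K_s = 1+0.5/C = 1.0602
F_a = (F_max−F_min)/2 = 98 N; F_m = (F_max+F_min)/2 = 131 N
τ_a = K_W·8F_aD/(πd³) = 1.1766 × 41.138 = 48.403 MPa
τ_m = K_s·8F_mD/(πd³) = 1.0602 × 54.991 = 58.299 MPa
Soderberg: 1/n_f = τ_a/S_se + τ_m/S_sy = 48.403/402 + 58.299/614 = 0.12041 + 0.09495 = 0.21536
n_f = 1/0.21536 = 4.643

4.64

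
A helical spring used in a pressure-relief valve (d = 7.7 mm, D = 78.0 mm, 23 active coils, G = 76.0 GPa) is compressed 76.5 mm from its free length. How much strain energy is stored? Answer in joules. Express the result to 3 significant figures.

8.95 J

k = Gd⁴/(8D³N_a) = (76.0×10³)(7.7⁴)/(8·78.0³·23) = 3.0597 N/mm
U = ½kδ² = 0.5 × 3.0597 × 76.5² = 8953 N·mm = 8.953 J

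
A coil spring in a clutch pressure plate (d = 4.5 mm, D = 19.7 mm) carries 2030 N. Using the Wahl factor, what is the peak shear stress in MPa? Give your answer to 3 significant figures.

1520 MPa

Spring index C = D/d = 19.7/4.5 = 4.3778
K_W = (4C−1)/(4C−4) + 0.615/C = 16.511/13.511 + 0.1405 = 1.3625
τ₀ = 8FD/(πd³) = 8·2030·19.7/(π·4.5³) = 319928/286.28 = 1117.5 MPa
τ_max = K·τ₀ = 1.3625 × 1117.5 = 1522.7 MPa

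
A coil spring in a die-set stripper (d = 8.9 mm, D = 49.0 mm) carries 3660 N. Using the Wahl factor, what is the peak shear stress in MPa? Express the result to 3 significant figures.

Spring index C = D/d = 49.0/8.9 = 5.5056
K_W = (4C−1)/(4C−4) + 0.615/C = 21.022/18.022 + 0.1117 = 1.2782
τ₀ = 8FD/(πd³) = 8·3660·49.0/(π·8.9³) = 1.43472e+06/2214.7 = 647.81 MPa
τ_max = K·τ₀ = 1.2782 × 647.81 = 828.01 MPa

828 MPa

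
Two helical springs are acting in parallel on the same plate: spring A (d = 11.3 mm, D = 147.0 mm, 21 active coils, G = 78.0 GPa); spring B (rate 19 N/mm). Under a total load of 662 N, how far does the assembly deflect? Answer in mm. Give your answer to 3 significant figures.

k_A = Gd⁴/(8D³N_a) = (78.0×10³)(11.3⁴)/(8·147.0³·21) = 2.3831 N/mm
Parallel: k_eq = 2.3831 + 19 = 21.383 N/mm
δ = F/k_eq = 662/21.383 = 30.959 mm

31.0 mm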